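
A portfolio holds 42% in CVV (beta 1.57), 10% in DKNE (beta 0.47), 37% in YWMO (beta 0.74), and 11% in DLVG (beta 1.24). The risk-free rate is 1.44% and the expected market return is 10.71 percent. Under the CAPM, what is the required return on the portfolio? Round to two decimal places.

β_P = Σ w_i β_i = 0.42×1.57 + 0.10×0.47 + 0.37×0.74 + 0.11×1.24 = 1.1166
MRP = 10.71% − 1.44% = 9.27%
E(R_P) = R_f + β_P × MRP = 1.44% + 1.1166 × 9.27% = 11.79%

11.79%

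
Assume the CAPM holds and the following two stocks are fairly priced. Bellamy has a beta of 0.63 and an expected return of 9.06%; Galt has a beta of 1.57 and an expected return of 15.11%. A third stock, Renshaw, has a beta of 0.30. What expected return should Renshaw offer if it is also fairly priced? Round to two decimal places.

6.94%

MRP (SML slope) = (15.11% − 9.06%) / (1.57 − 0.63) = 6.05% / 0.94 = 6.4362%
R_f (intercept) = 9.06% − 0.63 × 6.4362% = 5.0052%
E(R_Renshaw) = R_f + β × MRP = 5.0052% + 0.30 × 6.4362% = 6.94%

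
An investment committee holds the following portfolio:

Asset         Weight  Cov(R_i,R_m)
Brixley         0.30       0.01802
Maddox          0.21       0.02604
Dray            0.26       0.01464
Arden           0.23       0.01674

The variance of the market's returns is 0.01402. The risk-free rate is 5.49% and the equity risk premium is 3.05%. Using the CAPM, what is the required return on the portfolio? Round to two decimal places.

9.52%

β_Brixley = 0.01802 / 0.01402 = 1.2853
β_Maddox = 0.02604 / 0.01402 = 1.8573
β_Dray = 0.01464 / 0.01402 = 1.0442
β_Arden = 0.01674 / 0.01402 = 1.1940
β_P = Σ w_i β_i = 0.30×1.2853 + 0.21×1.8573 + 0.26×1.0442 + 0.23×1.1940 = 1.3217
E(R_P) = R_f + β_P × MRP = 5.49% + 1.3217 × 3.05% = 9.52%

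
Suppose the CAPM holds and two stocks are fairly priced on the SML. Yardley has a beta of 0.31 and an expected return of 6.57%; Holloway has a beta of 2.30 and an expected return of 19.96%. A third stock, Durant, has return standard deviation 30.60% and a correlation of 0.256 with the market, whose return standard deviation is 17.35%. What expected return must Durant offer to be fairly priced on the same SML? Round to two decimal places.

7.52%

MRP = (19.96% − 6.57%) / (2.30 − 0.31) = 6.7286%
R_f = 6.57% − 0.31 × 6.7286% = 4.4841%
β_Durant = ρ·σ_i/σ_m = 0.256 × 30.60 / 17.35 = 0.4515
E(R_Durant) = R_f + β × MRP = 4.4841% + 0.4515 × 6.7286% = 7.52%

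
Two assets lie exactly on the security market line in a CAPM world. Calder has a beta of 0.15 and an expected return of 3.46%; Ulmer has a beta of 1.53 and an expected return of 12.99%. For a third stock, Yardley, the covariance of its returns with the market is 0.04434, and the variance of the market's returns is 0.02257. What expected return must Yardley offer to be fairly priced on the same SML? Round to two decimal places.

15.99%

MRP = (12.99% − 3.46%) / (1.53 − 0.15) = 6.9058%
R_f = 3.46% − 0.15 × 6.9058% = 2.4241%
β_Yardley = Cov / Var(R_m) = 0.04434 / 0.02257 = 1.9646
E(R_Yardley) = R_f + β × MRP = 2.4241% + 1.9646 × 6.9058% = 15.99%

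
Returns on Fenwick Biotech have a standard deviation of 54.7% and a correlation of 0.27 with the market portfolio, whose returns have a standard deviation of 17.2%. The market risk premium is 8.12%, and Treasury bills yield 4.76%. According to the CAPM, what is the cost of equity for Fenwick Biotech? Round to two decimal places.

11.73%

β = ρ × σ_i / σ_m = 0.27 × 54.7% / 17.2% = 0.8587
E(R) = 4.76% + 0.8587 × 8.12% = 11.73%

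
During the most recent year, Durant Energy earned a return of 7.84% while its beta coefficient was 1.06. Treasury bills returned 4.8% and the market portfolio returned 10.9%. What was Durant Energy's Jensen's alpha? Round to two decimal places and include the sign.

Market excess return = 10.9% − 4.8% = 6.10%
CAPM benchmark = R_f + β(R_m − R_f) = 4.8% + 1.06 × 6.1% = 11.2660%
α = actual − benchmark = 7.84% − 11.2660% = -3.43%

-3.43%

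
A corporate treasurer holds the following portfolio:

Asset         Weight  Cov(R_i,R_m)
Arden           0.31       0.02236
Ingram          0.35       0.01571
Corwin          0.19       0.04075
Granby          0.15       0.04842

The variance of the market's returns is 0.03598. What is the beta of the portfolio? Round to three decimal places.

β_Arden = 0.02236 / 0.03598 = 0.6215
β_Ingram = 0.01571 / 0.03598 = 0.4366
β_Corwin = 0.04075 / 0.03598 = 1.1326
β_Granby = 0.04842 / 0.03598 = 1.3457
β_P = Σ w_i β_i = 0.31×0.6215 + 0.35×0.4366 + 0.19×1.1326 + 0.15×1.3457 = 0.7625

0.763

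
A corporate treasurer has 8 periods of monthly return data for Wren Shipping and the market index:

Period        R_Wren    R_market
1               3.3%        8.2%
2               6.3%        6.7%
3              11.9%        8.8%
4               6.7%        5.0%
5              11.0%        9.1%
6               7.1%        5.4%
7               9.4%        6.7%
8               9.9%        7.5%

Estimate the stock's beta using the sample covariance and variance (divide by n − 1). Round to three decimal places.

0.788

Mean R_i = (3.3 + 6.3 + 11.9 + 6.7 + 11.0 + 7.1 + 9.4 + 9.9) / 8 = 8.2000%
Mean R_m = (8.2 + 6.7 + 8.8 + 5.0 + 9.1 + 5.4 + 6.7 + 7.5) / 8 = 7.1750%
Σ(R_i − R̄_i)(R_m − R̄_m) = 12.4800  ⇒  Cov = 12.4800 / 7 = 1.7829
Σ(R_m − R̄_m)² = 15.8350  ⇒  Var(R_m) = 15.8350 / 7 = 2.2621
β = Cov / Var(R_m) = 1.7829 / 2.2621 = 0.7882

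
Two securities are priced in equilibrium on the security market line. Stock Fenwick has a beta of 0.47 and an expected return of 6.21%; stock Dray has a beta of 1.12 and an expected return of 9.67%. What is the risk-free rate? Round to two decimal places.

3.71%

Both satisfy E(R) = R_f + β·MRP, so the slope of the SML is
MRP = (9.67% − 6.21%) / (1.12 − 0.47) = 3.46% / 0.65 = 5.3231%
R_f = E(R_Fenwick) − β_Fenwick·MRP = 6.21% − 0.47 × 5.3231% = 3.7081%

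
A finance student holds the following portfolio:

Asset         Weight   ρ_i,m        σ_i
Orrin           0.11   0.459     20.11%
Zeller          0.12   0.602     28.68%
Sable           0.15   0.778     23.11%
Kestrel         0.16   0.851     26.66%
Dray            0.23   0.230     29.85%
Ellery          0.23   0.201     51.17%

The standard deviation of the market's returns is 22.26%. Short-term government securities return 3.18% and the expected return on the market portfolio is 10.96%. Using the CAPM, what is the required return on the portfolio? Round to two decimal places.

β_Orrin = 0.459 × 20.11% / 22.26% = 0.4147
β_Zeller = 0.602 × 28.68% / 22.26% = 0.7756
β_Sable = 0.778 × 23.11% / 22.26% = 0.8077
β_Kestrel = 0.851 × 26.66% / 22.26% = 1.0192
β_Dray = 0.230 × 29.85% / 22.26% = 0.3084
β_Ellery = 0.201 × 51.17% / 22.26% = 0.4620
β_P = Σ w_i β_i = 0.11×0.4147 + 0.12×0.7756 + 0.15×0.8077 + 0.16×1.0192 + 0.23×0.3084 + 0.23×0.4620 = 0.6001
MRP = 10.96% − 3.18% = 7.78%
E(R_P) = R_f + β_P × MRP = 3.18% + 0.6001 × 7.78% = 7.85%

7.85%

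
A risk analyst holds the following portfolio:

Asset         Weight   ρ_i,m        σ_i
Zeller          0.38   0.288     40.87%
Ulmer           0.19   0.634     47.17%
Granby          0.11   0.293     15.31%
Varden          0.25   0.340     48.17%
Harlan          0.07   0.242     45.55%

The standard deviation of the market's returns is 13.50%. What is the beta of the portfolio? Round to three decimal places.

1.149

β_Zeller = 0.288 × 40.87% / 13.50% = 0.8719
β_Ulmer = 0.634 × 47.17% / 13.50% = 2.2152
β_Granby = 0.293 × 15.31% / 13.50% = 0.3323
β_Varden = 0.340 × 48.17% / 13.50% = 1.2132
β_Harlan = 0.242 × 45.55% / 13.50% = 0.8165
β_P = Σ w_i β_i = 0.38×0.8719 + 0.19×2.2152 + 0.11×0.3323 + 0.25×1.2132 + 0.07×0.8165 = 1.1492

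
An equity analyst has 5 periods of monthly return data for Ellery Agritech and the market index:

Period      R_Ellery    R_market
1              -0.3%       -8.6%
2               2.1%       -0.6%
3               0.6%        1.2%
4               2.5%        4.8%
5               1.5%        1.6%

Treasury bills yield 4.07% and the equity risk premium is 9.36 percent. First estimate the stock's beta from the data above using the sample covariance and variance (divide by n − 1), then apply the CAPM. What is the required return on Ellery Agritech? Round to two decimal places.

Mean R_i = (-0.3 + 2.1 + 0.6 + 2.5 + 1.5) / 5 = 1.2800%
Mean R_m = (-8.6 − 0.6 + 1.2 + 4.8 + 1.6) / 5 = -0.3200%
Σ(R_i − R̄_i)(R_m − R̄_m) = 18.4880  ⇒  Cov = 18.4880 / 4 = 4.6220
Σ(R_m − R̄_m)² = 100.8480  ⇒  Var(R_m) = 100.8480 / 4 = 25.2120
β = Cov / Var(R_m) = 4.6220 / 25.2120 = 0.1833
E(R) = R_f + β × MRP = 4.07% + 0.1833 × 9.36% = 5.79%

5.79%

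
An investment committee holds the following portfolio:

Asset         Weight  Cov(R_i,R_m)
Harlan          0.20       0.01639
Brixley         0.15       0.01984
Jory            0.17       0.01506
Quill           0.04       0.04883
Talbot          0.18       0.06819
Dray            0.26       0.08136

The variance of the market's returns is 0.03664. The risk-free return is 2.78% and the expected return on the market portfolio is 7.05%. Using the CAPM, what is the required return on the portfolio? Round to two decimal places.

β_Harlan = 0.01639 / 0.03664 = 0.4473
β_Brixley = 0.01984 / 0.03664 = 0.5415
β_Jory = 0.01506 / 0.03664 = 0.4110
β_Quill = 0.04883 / 0.03664 = 1.3327
β_Talbot = 0.06819 / 0.03664 = 1.8611
β_Dray = 0.08136 / 0.03664 = 2.2205
β_P = Σ w_i β_i = 0.20×0.4473 + 0.15×0.5415 + 0.17×0.4110 + 0.04×1.3327 + 0.18×1.8611 + 0.26×2.2205 = 1.2062
MRP = 7.05% − 2.78% = 4.27%
E(R_P) = R_f + β_P × MRP = 2.78% + 1.2062 × 4.27% = 7.93%

7.93%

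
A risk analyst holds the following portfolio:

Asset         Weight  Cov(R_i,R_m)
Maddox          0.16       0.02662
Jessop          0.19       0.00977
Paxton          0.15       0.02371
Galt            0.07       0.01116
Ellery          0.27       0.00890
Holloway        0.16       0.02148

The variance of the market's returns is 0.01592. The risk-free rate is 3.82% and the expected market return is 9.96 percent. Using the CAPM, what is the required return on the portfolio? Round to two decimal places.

β_Maddox = 0.02662 / 0.01592 = 1.6721
β_Jessop = 0.00977 / 0.01592 = 0.6137
β_Paxton = 0.02371 / 0.01592 = 1.4893
β_Galt = 0.01116 / 0.01592 = 0.7010
β_Ellery = 0.00890 / 0.01592 = 0.5590
β_Holloway = 0.02148 / 0.01592 = 1.3492
β_P = Σ w_i β_i = 0.16×1.6721 + 0.19×0.6137 + 0.15×1.4893 + 0.07×0.7010 + 0.27×0.5590 + 0.16×1.3492 = 1.0234
MRP = 9.96% − 3.82% = 6.14%
E(R_P) = R_f + β_P × MRP = 3.82% + 1.0234 × 6.14% = 10.10%

10.10%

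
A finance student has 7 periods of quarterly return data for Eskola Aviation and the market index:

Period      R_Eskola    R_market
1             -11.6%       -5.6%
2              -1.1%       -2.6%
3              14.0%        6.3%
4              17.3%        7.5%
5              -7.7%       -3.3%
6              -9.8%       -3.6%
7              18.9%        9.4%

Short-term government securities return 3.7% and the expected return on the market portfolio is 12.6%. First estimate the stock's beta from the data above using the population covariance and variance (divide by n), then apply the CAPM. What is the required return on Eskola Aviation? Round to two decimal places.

Mean R_i = (-11.6 − 1.1 + 14.0 + 17.3 − 7.7 − 9.8 + 18.9) / 7 = 2.8571%
Mean R_m = (-5.6 − 2.6 + 6.3 + 7.5 − 3.3 − 3.6 + 9.4) / 7 = 1.1571%
Σ(R_i − R̄_i)(R_m − R̄_m) = 500.9771  ⇒  Cov = 500.9771 / 7 = 71.5682
Σ(R_m − R̄_m)² = 236.8971  ⇒  Var(R_m) = 236.8971 / 7 = 33.8424
β = Cov / Var(R_m) = 71.5682 / 33.8424 = 2.1147
MRP = 12.6% − 3.7% = 8.90%
E(R) = R_f + β × MRP = 3.7% + 2.1147 × 8.9% = 22.52%

22.52%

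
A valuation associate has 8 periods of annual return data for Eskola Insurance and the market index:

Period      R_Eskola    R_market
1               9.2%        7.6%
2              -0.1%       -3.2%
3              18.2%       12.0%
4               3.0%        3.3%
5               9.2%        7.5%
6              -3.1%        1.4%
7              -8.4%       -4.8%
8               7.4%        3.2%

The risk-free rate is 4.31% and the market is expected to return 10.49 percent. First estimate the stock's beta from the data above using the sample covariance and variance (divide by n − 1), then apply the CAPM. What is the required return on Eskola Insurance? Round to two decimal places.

Mean R_i = (9.2 − 0.1 + 18.2 + 3.0 + 9.2 − 3.1 − 8.4 + 7.4) / 8 = 4.4250%
Mean R_m = (7.6 − 3.2 + 12.0 + 3.3 + 7.5 + 1.4 − 4.8 + 3.2) / 8 = 3.3750%
Σ(R_i − R̄_i)(R_m − R̄_m) = 307.7250  ⇒  Cov = 307.7250 / 7 = 43.9607
Σ(R_m − R̄_m)² = 223.2550  ⇒  Var(R_m) = 223.2550 / 7 = 31.8936
β = Cov / Var(R_m) = 43.9607 / 31.8936 = 1.3784
MRP = 10.49% − 4.31% = 6.18%
E(R) = R_f + β × MRP = 4.31% + 1.3784 × 6.18% = 12.83%

12.83%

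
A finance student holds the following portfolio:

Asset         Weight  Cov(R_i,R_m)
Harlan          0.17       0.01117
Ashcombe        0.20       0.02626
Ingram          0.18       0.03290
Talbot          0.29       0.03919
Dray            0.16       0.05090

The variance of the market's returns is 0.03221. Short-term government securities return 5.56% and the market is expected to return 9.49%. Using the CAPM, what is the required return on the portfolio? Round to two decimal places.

β_Harlan = 0.01117 / 0.03221 = 0.3468
β_Ashcombe = 0.02626 / 0.03221 = 0.8153
β_Ingram = 0.03290 / 0.03221 = 1.0214
β_Talbot = 0.03919 / 0.03221 = 1.2167
β_Dray = 0.05090 / 0.03221 = 1.5803
β_P = Σ w_i β_i = 0.17×0.3468 + 0.20×0.8153 + 0.18×1.0214 + 0.29×1.2167 + 0.16×1.5803 = 1.0116
MRP = 9.49% − 5.56% = 3.93%
E(R_P) = R_f + β_P × MRP = 5.56% + 1.0116 × 3.93% = 9.54%

9.54%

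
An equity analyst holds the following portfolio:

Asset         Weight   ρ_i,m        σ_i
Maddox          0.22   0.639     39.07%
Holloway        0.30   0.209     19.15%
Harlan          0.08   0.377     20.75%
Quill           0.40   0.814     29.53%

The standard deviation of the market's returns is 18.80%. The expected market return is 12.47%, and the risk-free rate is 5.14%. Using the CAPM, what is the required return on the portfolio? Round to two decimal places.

11.74%

β_Maddox = 0.639 × 39.07% / 18.80% = 1.3280
β_Holloway = 0.209 × 19.15% / 18.80% = 0.2129
β_Harlan = 0.377 × 20.75% / 18.80% = 0.4161
β_Quill = 0.814 × 29.53% / 18.80% = 1.2786
β_P = Σ w_i β_i = 0.22×1.3280 + 0.30×0.2129 + 0.08×0.4161 + 0.40×1.2786 = 0.9008
MRP = 12.47% − 5.14% = 7.33%
E(R_P) = R_f + β_P × MRP = 5.14% + 0.9008 × 7.33% = 11.74%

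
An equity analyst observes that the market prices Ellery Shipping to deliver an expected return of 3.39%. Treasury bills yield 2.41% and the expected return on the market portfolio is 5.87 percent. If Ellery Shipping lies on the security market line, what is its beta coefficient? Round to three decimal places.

0.283

MRP = 5.87% − 2.41% = 3.46%
β = (E(R) − R_f) / MRP = (3.39% − 2.41%) / 3.46% = 0.98% / 3.46% = 0.283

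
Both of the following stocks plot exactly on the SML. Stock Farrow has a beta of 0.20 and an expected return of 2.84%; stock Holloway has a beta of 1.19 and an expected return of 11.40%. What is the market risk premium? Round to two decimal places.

Both satisfy E(R) = R_f + β·MRP, so the slope of the SML is
MRP = (11.40% − 2.84%) / (1.19 − 0.20) = 8.56% / 0.99 = 8.6465%

8.65%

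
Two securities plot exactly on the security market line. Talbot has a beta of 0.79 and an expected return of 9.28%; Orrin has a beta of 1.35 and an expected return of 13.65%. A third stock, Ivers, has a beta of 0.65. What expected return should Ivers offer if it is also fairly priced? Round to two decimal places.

8.19%

MRP (SML slope) = (13.65% − 9.28%) / (1.35 − 0.79) = 4.37% / 0.56 = 7.8036%
R_f (intercept) = 9.28% − 0.79 × 7.8036% = 3.1152%
E(R_Ivers) = R_f + β × MRP = 3.1152% + 0.65 × 7.8036% = 8.19%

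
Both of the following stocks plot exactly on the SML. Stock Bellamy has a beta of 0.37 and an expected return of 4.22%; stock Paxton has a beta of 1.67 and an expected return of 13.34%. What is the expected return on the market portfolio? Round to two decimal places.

8.64%

Both satisfy E(R) = R_f + β·MRP, so the slope of the SML is
MRP = (13.34% − 4.22%) / (1.67 − 0.37) = 9.12% / 1.30 = 7.0154%
R_f = E(R_Bellamy) − β_Bellamy·MRP = 4.22% − 0.37 × 7.0154% = 1.6243%
E(R_m) = R_f + MRP = 1.6243% + 7.0154% = 8.64%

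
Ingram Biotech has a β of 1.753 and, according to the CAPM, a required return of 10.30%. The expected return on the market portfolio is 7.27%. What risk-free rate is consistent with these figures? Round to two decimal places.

3.25%

E(R) = R_f + β(E(R_m) − R_f) = R_f(1 − β) + β·E(R_m)
10.30% = R_f × (1 − 1.753) + 1.753 × 7.27%
10.30% = R_f × -0.753 + 12.74431%
R_f = (10.30% − 12.74431%) / -0.753 = 3.25%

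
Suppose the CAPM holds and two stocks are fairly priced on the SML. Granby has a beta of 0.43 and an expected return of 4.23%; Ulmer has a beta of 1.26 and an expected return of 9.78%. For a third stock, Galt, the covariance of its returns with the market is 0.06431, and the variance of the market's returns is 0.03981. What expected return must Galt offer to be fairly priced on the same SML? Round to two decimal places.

12.16%

MRP = (9.78% − 4.23%) / (1.26 − 0.43) = 6.6867%
R_f = 4.23% − 0.43 × 6.6867% = 1.3547%
β_Galt = Cov / Var(R_m) = 0.06431 / 0.03981 = 1.6154
E(R_Galt) = R_f + β × MRP = 1.3547% + 1.6154 × 6.6867% = 12.16%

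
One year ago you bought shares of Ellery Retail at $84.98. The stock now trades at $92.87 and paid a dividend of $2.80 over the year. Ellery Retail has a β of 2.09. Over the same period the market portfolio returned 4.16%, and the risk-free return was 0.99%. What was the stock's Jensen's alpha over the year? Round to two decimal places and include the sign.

+4.96%

Realised HPR = (P1 + D1 − P0) / P0 = (92.87 + 2.80 − 84.98) / 84.98 = 10.69 / 84.98 = 12.5794%
MRP = 4.16% − 0.99% = 3.17%
CAPM required = R_f + β·MRP = 0.99% + 2.09 × 3.17% = 7.6153%
α = realised − required = 12.5794% − 7.6153% = +4.96%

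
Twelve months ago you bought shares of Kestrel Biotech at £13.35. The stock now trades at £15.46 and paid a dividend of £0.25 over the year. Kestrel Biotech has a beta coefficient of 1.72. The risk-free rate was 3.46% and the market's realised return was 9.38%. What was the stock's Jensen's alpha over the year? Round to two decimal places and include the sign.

+4.04%

Realised HPR = (P1 + D1 − P0) / P0 = (15.46 + 0.25 − 13.35) / 13.35 = 2.36 / 13.35 = 17.6779%
MRP = 9.38% − 3.46% = 5.92%
CAPM required = R_f + β·MRP = 3.46% + 1.72 × 5.92% = 13.6424%
α = realised − required = 17.6779% − 13.6424% = +4.04%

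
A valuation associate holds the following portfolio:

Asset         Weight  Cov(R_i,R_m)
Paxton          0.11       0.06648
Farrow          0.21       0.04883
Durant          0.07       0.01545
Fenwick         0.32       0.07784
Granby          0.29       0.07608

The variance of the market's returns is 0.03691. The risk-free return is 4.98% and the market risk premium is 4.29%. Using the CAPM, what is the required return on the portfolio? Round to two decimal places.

β_Paxton = 0.06648 / 0.03691 = 1.8011
β_Farrow = 0.04883 / 0.03691 = 1.3229
β_Durant = 0.01545 / 0.03691 = 0.4186
β_Fenwick = 0.07784 / 0.03691 = 2.1089
β_Granby = 0.07608 / 0.03691 = 2.0612
β_P = Σ w_i β_i = 0.11×1.8011 + 0.21×1.3229 + 0.07×0.4186 + 0.32×2.1089 + 0.29×2.0612 = 1.7778
E(R_P) = R_f + β_P × MRP = 4.98% + 1.7778 × 4.29% = 12.61%

12.61%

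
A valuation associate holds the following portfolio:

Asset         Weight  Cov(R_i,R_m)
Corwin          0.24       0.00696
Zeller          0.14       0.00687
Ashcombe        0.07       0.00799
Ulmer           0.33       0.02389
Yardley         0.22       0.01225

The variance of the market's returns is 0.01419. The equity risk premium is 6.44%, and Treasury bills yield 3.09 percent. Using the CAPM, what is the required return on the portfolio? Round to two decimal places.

β_Corwin = 0.00696 / 0.01419 = 0.4905
β_Zeller = 0.00687 / 0.01419 = 0.4841
β_Ashcombe = 0.00799 / 0.01419 = 0.5631
β_Ulmer = 0.02389 / 0.01419 = 1.6836
β_Yardley = 0.01225 / 0.01419 = 0.8633
β_P = Σ w_i β_i = 0.24×0.4905 + 0.14×0.4841 + 0.07×0.5631 + 0.33×1.6836 + 0.22×0.8633 = 0.9704
E(R_P) = R_f + β_P × MRP = 3.09% + 0.9704 × 6.44% = 9.34%

9.34%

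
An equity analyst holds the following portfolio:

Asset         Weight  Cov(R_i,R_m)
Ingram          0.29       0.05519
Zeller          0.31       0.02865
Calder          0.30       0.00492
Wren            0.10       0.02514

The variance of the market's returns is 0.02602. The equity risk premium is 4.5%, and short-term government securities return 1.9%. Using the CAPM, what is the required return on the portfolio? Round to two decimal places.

β_Ingram = 0.05519 / 0.02602 = 2.1211
β_Zeller = 0.02865 / 0.02602 = 1.1011
β_Calder = 0.00492 / 0.02602 = 0.1891
β_Wren = 0.02514 / 0.02602 = 0.9662
β_P = Σ w_i β_i = 0.29×2.1211 + 0.31×1.1011 + 0.30×0.1891 + 0.10×0.9662 = 1.1098
E(R_P) = R_f + β_P × MRP = 1.9% + 1.1098 × 4.5% = 6.89%

6.89%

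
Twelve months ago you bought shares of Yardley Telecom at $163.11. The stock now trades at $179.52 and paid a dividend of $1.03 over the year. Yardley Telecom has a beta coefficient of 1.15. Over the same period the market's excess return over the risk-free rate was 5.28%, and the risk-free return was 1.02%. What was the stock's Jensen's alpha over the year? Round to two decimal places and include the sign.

Realised HPR = (P1 + D1 − P0) / P0 = (179.52 + 1.03 − 163.11) / 163.11 = 17.44 / 163.11 = 10.6922%
CAPM required = R_f + β·MRP = 1.02% + 1.15 × 5.28% = 7.0920%
α = realised − required = 10.6922% − 7.0920% = +3.60%

+3.60%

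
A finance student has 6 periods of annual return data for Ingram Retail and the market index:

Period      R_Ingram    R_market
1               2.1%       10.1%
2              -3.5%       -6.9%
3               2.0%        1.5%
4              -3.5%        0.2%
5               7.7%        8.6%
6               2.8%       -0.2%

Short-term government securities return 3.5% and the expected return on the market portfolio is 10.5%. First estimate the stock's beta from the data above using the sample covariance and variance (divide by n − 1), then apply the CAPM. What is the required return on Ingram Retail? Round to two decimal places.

6.94%

Mean R_i = (2.1 − 3.5 + 2.0 − 3.5 + 7.7 + 2.8) / 6 = 1.2667%
Mean R_m = (10.1 − 6.9 + 1.5 + 0.2 + 8.6 − 0.2) / 6 = 2.2167%
Σ(R_i − R̄_i)(R_m − R̄_m) = 96.4733  ⇒  Cov = 96.4733 / 5 = 19.2947
Σ(R_m − R̄_m)² = 196.4283  ⇒  Var(R_m) = 196.4283 / 5 = 39.2857
β = Cov / Var(R_m) = 19.2947 / 39.2857 = 0.4911
MRP = 10.5% − 3.5% = 7.00%
E(R) = R_f + β × MRP = 3.5% + 0.4911 × 7.0% = 6.94%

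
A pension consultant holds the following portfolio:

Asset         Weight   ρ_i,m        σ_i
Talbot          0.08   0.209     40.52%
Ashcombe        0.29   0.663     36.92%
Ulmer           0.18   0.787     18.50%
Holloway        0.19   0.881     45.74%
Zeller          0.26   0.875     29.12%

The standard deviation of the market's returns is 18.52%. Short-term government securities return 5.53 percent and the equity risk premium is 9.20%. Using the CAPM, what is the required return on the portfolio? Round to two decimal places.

17.79%

β_Talbot = 0.209 × 40.52% / 18.52% = 0.4573
β_Ashcombe = 0.663 × 36.92% / 18.52% = 1.3217
β_Ulmer = 0.787 × 18.50% / 18.52% = 0.7862
β_Holloway = 0.881 × 45.74% / 18.52% = 2.1759
β_Zeller = 0.875 × 29.12% / 18.52% = 1.3758
β_P = Σ w_i β_i = 0.08×0.4573 + 0.29×1.3217 + 0.18×0.7862 + 0.19×2.1759 + 0.26×1.3758 = 1.3325
E(R_P) = R_f + β_P × MRP = 5.53% + 1.3325 × 9.20% = 17.79%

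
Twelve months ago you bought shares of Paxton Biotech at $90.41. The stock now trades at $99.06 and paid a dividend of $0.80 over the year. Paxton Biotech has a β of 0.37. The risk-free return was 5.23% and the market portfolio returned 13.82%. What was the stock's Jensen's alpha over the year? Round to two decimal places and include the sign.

+2.04%

Realised HPR = (P1 + D1 − P0) / P0 = (99.06 + 0.80 − 90.41) / 90.41 = 9.45 / 90.41 = 10.4524%
MRP = 13.82% − 5.23% = 8.59%
CAPM required = R_f + β·MRP = 5.23% + 0.37 × 8.59% = 8.4083%
α = realised − required = 10.4524% − 8.4083% = +2.04%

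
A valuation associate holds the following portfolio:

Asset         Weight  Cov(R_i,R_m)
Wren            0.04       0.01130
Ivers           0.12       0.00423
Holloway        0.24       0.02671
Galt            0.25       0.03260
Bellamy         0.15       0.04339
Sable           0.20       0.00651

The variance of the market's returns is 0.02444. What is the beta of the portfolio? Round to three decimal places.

β_Wren = 0.01130 / 0.02444 = 0.4624
β_Ivers = 0.00423 / 0.02444 = 0.1731
β_Holloway = 0.02671 / 0.02444 = 1.0929
β_Galt = 0.03260 / 0.02444 = 1.3339
β_Bellamy = 0.04339 / 0.02444 = 1.7754
β_Sable = 0.00651 / 0.02444 = 0.2664
β_P = Σ w_i β_i = 0.04×0.4624 + 0.12×0.1731 + 0.24×1.0929 + 0.25×1.3339 + 0.15×1.7754 + 0.20×0.2664 = 0.9546

0.955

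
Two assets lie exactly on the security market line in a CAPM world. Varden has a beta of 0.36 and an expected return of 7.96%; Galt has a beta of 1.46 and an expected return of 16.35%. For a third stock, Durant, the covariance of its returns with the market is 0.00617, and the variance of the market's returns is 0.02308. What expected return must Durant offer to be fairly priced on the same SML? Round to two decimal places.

7.25%

MRP = (16.35% − 7.96%) / (1.46 − 0.36) = 7.6273%
R_f = 7.96% − 0.36 × 7.6273% = 5.2142%
β_Durant = Cov / Var(R_m) = 0.00617 / 0.02308 = 0.2673
E(R_Durant) = R_f + β × MRP = 5.2142% + 0.2673 × 7.6273% = 7.25%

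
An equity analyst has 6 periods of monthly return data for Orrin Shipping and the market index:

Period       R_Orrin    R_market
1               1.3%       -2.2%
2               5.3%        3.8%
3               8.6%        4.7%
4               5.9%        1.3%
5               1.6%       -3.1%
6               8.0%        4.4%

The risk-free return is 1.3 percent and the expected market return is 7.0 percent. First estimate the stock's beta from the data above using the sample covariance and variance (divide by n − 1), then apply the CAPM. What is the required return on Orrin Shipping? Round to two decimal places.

Mean R_i = (1.3 + 5.3 + 8.6 + 5.9 + 1.6 + 8.0) / 6 = 5.1167%
Mean R_m = (-2.2 + 3.8 + 4.7 + 1.3 − 3.1 + 4.4) / 6 = 1.4833%
Σ(R_i − R̄_i)(R_m − R̄_m) = 50.0717  ⇒  Cov = 50.0717 / 5 = 10.0143
Σ(R_m − R̄_m)² = 58.8283  ⇒  Var(R_m) = 58.8283 / 5 = 11.7657
β = Cov / Var(R_m) = 10.0143 / 11.7657 = 0.8511
MRP = 7.0% − 1.3% = 5.70%
E(R) = R_f + β × MRP = 1.3% + 0.8511 × 5.7% = 6.15%

6.15%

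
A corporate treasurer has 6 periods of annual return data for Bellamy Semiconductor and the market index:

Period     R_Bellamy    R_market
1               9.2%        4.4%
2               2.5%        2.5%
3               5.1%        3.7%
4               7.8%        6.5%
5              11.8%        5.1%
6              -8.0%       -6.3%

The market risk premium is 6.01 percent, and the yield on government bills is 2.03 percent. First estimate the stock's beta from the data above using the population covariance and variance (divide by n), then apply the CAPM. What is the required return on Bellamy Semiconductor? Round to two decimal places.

Mean R_i = (9.2 + 2.5 + 5.1 + 7.8 + 11.8 − 8.0) / 6 = 4.7333%
Mean R_m = (4.4 + 2.5 + 3.7 + 6.5 + 5.1 − 6.3) / 6 = 2.6500%
Σ(R_i − R̄_i)(R_m − R̄_m) = 151.6200  ⇒  Cov = 151.6200 / 6 = 25.2700
Σ(R_m − R̄_m)² = 105.1150  ⇒  Var(R_m) = 105.1150 / 6 = 17.5192
β = Cov / Var(R_m) = 25.2700 / 17.5192 = 1.4424
E(R) = R_f + β × MRP = 2.03% + 1.4424 × 6.01% = 10.70%

10.70%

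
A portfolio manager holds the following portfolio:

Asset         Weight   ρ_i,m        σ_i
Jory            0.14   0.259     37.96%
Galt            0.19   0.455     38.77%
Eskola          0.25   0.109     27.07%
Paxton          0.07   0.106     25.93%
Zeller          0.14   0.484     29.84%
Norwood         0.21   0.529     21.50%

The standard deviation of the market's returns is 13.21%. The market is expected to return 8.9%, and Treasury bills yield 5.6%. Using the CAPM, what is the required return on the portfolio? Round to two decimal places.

β_Jory = 0.259 × 37.96% / 13.21% = 0.7443
β_Galt = 0.455 × 38.77% / 13.21% = 1.3354
β_Eskola = 0.109 × 27.07% / 13.21% = 0.2234
β_Paxton = 0.106 × 25.93% / 13.21% = 0.2081
β_Zeller = 0.484 × 29.84% / 13.21% = 1.0933
β_Norwood = 0.529 × 21.50% / 13.21% = 0.8610
β_P = Σ w_i β_i = 0.14×0.7443 + 0.19×1.3354 + 0.25×0.2234 + 0.07×0.2081 + 0.14×1.0933 + 0.21×0.8610 = 0.7622
MRP = 8.9% − 5.6% = 3.30%
E(R_P) = R_f + β_P × MRP = 5.6% + 0.7622 × 3.3% = 8.12%

8.12%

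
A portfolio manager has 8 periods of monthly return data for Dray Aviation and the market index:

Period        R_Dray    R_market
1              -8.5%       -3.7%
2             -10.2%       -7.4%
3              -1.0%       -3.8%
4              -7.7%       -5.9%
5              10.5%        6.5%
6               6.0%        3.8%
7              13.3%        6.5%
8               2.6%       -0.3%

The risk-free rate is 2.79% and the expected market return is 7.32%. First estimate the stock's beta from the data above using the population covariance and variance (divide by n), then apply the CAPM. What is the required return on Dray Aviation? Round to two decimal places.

Mean R_i = (-8.5 − 10.2 − 1.0 − 7.7 + 10.5 + 6.0 + 13.3 + 2.6) / 8 = 0.6250%
Mean R_m = (-3.7 − 7.4 − 3.8 − 5.9 + 6.5 + 3.8 + 6.5 − 0.3) / 8 = -0.5375%
Σ(R_i − R̄_i)(R_m − R̄_m) = 335.5675  ⇒  Cov = 335.5675 / 8 = 41.9459
Σ(R_m − R̄_m)² = 214.4188  ⇒  Var(R_m) = 214.4188 / 8 = 26.8024
β = Cov / Var(R_m) = 41.9459 / 26.8024 = 1.5650
MRP = 7.32% − 2.79% = 4.53%
E(R) = R_f + β × MRP = 2.79% + 1.5650 × 4.53% = 9.88%

9.88%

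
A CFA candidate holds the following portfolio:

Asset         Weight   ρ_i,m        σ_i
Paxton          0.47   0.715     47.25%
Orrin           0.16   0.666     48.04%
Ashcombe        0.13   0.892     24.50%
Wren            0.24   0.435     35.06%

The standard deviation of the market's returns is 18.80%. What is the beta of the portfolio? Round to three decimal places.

1.463

β_Paxton = 0.715 × 47.25% / 18.80% = 1.7970
β_Orrin = 0.666 × 48.04% / 18.80% = 1.7018
β_Ashcombe = 0.892 × 24.50% / 18.80% = 1.1624
β_Wren = 0.435 × 35.06% / 18.80% = 0.8112
β_P = Σ w_i β_i = 0.47×1.7970 + 0.16×1.7018 + 0.13×1.1624 + 0.24×0.8112 = 1.4627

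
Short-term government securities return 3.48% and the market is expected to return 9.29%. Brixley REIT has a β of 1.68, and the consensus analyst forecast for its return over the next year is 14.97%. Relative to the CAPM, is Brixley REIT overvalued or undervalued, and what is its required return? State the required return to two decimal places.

MRP = 9.29% − 3.48% = 5.81%
Required return = R_f + β·MRP = 3.48% + 1.68 × 5.81% = 13.24%
Forecast 14.97% > required 13.24% → the stock plots above the SML → undervalued.

Undervalued; required return 13.24%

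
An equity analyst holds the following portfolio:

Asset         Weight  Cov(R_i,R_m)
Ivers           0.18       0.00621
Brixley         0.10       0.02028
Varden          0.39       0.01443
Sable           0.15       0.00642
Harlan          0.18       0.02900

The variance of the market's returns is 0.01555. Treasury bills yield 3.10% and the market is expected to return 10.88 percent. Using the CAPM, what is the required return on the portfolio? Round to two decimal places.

10.58%

β_Ivers = 0.00621 / 0.01555 = 0.3994
β_Brixley = 0.02028 / 0.01555 = 1.3042
β_Varden = 0.01443 / 0.01555 = 0.9280
β_Sable = 0.00642 / 0.01555 = 0.4129
β_Harlan = 0.02900 / 0.01555 = 1.8650
β_P = Σ w_i β_i = 0.18×0.3994 + 0.10×1.3042 + 0.39×0.9280 + 0.15×0.4129 + 0.18×1.8650 = 0.9619
MRP = 10.88% − 3.10% = 7.78%
E(R_P) = R_f + β_P × MRP = 3.10% + 0.9619 × 7.78% = 10.58%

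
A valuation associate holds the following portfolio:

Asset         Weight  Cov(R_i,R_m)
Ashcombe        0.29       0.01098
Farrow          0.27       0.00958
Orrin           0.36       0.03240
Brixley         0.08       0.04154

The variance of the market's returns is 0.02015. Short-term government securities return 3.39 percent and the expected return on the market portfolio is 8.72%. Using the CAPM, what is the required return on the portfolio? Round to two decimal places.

8.88%

β_Ashcombe = 0.01098 / 0.02015 = 0.5449
β_Farrow = 0.00958 / 0.02015 = 0.4754
β_Orrin = 0.03240 / 0.02015 = 1.6079
β_Brixley = 0.04154 / 0.02015 = 2.0615
β_P = Σ w_i β_i = 0.29×0.5449 + 0.27×0.4754 + 0.36×1.6079 + 0.08×2.0615 = 1.0301
MRP = 8.72% − 3.39% = 5.33%
E(R_P) = R_f + β_P × MRP = 3.39% + 1.0301 × 5.33% = 8.88%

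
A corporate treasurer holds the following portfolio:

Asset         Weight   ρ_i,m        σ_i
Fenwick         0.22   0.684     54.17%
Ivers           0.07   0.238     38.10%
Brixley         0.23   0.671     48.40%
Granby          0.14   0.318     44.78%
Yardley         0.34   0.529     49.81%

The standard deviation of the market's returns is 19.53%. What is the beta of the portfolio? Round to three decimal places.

1.393

β_Fenwick = 0.684 × 54.17% / 19.53% = 1.8972
β_Ivers = 0.238 × 38.10% / 19.53% = 0.4643
β_Brixley = 0.671 × 48.40% / 19.53% = 1.6629
β_Granby = 0.318 × 44.78% / 19.53% = 0.7291
β_Yardley = 0.529 × 49.81% / 19.53% = 1.3492
β_P = Σ w_i β_i = 0.22×1.8972 + 0.07×0.4643 + 0.23×1.6629 + 0.14×0.7291 + 0.34×1.3492 = 1.3932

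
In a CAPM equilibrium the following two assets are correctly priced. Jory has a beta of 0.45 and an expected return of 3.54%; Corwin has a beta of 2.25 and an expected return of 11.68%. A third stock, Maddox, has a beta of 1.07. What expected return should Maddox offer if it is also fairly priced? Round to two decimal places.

MRP (SML slope) = (11.68% − 3.54%) / (2.25 − 0.45) = 8.14% / 1.80 = 4.5222%
R_f (intercept) = 3.54% − 0.45 × 4.5222% = 1.5050%
E(R_Maddox) = R_f + β × MRP = 1.5050% + 1.07 × 4.5222% = 6.34%

6.34%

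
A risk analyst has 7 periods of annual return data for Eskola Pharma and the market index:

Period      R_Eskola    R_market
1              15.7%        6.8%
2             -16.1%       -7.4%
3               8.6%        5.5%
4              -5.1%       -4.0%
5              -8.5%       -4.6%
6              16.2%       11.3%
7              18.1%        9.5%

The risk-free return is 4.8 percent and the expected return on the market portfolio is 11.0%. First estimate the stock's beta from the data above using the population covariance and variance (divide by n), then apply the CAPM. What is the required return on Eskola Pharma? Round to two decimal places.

15.90%

Mean R_i = (15.7 − 16.1 + 8.6 − 5.1 − 8.5 + 16.2 + 18.1) / 7 = 4.1286%
Mean R_m = (6.8 − 7.4 + 5.5 − 4.0 − 4.6 + 11.3 + 9.5) / 7 = 2.4429%
Σ(R_i − R̄_i)(R_m − R̄_m) = 617.1114  ⇒  Cov = 617.1114 / 7 = 88.1588
Σ(R_m − R̄_m)² = 344.5771  ⇒  Var(R_m) = 344.5771 / 7 = 49.2253
β = Cov / Var(R_m) = 88.1588 / 49.2253 = 1.7909
MRP = 11.0% − 4.8% = 6.20%
E(R) = R_f + β × MRP = 4.8% + 1.7909 × 6.2% = 15.90%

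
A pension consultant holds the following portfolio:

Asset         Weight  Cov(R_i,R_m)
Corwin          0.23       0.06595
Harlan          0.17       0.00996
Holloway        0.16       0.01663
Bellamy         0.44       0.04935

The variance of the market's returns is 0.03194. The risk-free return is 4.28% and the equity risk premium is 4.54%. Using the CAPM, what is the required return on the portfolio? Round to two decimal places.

10.14%

β_Corwin = 0.06595 / 0.03194 = 2.0648
β_Harlan = 0.00996 / 0.03194 = 0.3118
β_Holloway = 0.01663 / 0.03194 = 0.5207
β_Bellamy = 0.04935 / 0.03194 = 1.5451
β_P = Σ w_i β_i = 0.23×2.0648 + 0.17×0.3118 + 0.16×0.5207 + 0.44×1.5451 = 1.2911
E(R_P) = R_f + β_P × MRP = 4.28% + 1.2911 × 4.54% = 10.14%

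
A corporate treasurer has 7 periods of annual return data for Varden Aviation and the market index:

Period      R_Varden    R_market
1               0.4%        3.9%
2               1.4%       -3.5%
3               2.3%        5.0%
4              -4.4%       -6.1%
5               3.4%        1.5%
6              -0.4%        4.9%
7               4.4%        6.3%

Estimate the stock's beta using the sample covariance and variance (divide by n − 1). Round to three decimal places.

Mean R_i = (0.4 + 1.4 + 2.3 − 4.4 + 3.4 − 0.4 + 4.4) / 7 = 1.0143%
Mean R_m = (3.9 − 3.5 + 5.0 − 6.1 + 1.5 + 4.9 + 6.3) / 7 = 1.7143%
Σ(R_i − R̄_i)(R_m − R̄_m) = 53.6886  ⇒  Cov = 53.6886 / 6 = 8.9481
Σ(R_m − R̄_m)² = 135.0486  ⇒  Var(R_m) = 135.0486 / 6 = 22.5081
β = Cov / Var(R_m) = 8.9481 / 22.5081 = 0.3976

0.398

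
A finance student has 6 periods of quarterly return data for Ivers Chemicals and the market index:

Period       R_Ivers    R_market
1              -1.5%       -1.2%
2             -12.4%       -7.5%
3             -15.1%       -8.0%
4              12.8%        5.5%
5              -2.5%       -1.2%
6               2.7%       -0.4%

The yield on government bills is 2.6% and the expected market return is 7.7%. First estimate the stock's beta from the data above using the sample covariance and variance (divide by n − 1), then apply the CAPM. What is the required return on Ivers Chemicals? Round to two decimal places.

Mean R_i = (-1.5 − 12.4 − 15.1 + 12.8 − 2.5 + 2.7) / 6 = -2.6667%
Mean R_m = (-1.2 − 7.5 − 8.0 + 5.5 − 1.2 − 0.4) / 6 = -2.1333%
Σ(R_i − R̄_i)(R_m − R̄_m) = 253.7867  ⇒  Cov = 253.7867 / 5 = 50.7573
Σ(R_m − R̄_m)² = 126.2333  ⇒  Var(R_m) = 126.2333 / 5 = 25.2467
β = Cov / Var(R_m) = 50.7573 / 25.2467 = 2.0105
MRP = 7.7% − 2.6% = 5.10%
E(R) = R_f + β × MRP = 2.6% + 2.0105 × 5.1% = 12.85%

12.85%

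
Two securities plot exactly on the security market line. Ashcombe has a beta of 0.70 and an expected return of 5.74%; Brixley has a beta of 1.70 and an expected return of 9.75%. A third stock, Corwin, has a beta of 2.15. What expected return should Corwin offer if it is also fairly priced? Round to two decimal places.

11.55%

MRP (SML slope) = (9.75% − 5.74%) / (1.70 − 0.70) = 4.01% / 1.00 = 4.0100%
R_f (intercept) = 5.74% − 0.70 × 4.0100% = 2.9330%
E(R_Corwin) = R_f + β × MRP = 2.9330% + 2.15 × 4.0100% = 11.55%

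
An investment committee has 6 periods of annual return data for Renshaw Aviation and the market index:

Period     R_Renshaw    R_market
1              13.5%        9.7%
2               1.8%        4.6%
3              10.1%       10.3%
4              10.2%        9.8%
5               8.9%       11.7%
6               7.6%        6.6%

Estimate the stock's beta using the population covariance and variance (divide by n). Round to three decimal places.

Mean R_i = (13.5 + 1.8 + 10.1 + 10.2 + 8.9 + 7.6) / 6 = 8.6833%
Mean R_m = (9.7 + 4.6 + 10.3 + 9.8 + 11.7 + 6.6) / 6 = 8.7833%
Σ(R_i − R̄_i)(R_m − R̄_m) = 39.8983  ⇒  Cov = 39.8983 / 6 = 6.6497
Σ(R_m − R̄_m)² = 34.9483  ⇒  Var(R_m) = 34.9483 / 6 = 5.8247
β = Cov / Var(R_m) = 6.6497 / 5.8247 = 1.1416

1.142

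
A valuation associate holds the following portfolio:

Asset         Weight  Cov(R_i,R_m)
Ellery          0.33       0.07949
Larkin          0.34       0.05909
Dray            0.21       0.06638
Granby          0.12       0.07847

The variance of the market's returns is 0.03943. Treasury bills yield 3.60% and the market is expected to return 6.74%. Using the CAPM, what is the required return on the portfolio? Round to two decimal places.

β_Ellery = 0.07949 / 0.03943 = 2.0160
β_Larkin = 0.05909 / 0.03943 = 1.4986
β_Dray = 0.06638 / 0.03943 = 1.6835
β_Granby = 0.07847 / 0.03943 = 1.9901
β_P = Σ w_i β_i = 0.33×2.0160 + 0.34×1.4986 + 0.21×1.6835 + 0.12×1.9901 = 1.7672
MRP = 6.74% − 3.60% = 3.14%
E(R_P) = R_f + β_P × MRP = 3.60% + 1.7672 × 3.14% = 9.15%

9.15%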